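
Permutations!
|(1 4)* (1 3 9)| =|(1 4 3 9)| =4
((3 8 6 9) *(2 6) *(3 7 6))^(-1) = ((2 3 8)(6 9 7))^(-1) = (2 8 3)(6 7 9)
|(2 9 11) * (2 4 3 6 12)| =7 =|(2 9 11 4 3 6 12)|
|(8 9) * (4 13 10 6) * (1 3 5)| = |(1 3 5)(4 13 10 6)(8 9)| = 12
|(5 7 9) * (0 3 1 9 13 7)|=10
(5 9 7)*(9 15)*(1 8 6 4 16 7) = (1 8 6 4 16 7 5 15 9) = [0, 8, 2, 3, 16, 15, 4, 5, 6, 1, 10, 11, 12, 13, 14, 9, 7]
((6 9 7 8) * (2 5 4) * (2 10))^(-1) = ((2 5 4 10)(6 9 7 8))^(-1) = (2 10 4 5)(6 8 7 9)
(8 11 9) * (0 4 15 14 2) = [4, 1, 0, 3, 15, 5, 6, 7, 11, 8, 10, 9, 12, 13, 2, 14] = (0 4 15 14 2)(8 11 9)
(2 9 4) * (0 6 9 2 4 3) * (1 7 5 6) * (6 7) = (0 1 6 9 3)(5 7) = [1, 6, 2, 0, 4, 7, 9, 5, 8, 3]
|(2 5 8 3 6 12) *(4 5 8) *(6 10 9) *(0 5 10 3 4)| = 14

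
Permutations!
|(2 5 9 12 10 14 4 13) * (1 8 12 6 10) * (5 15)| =|(1 8 12)(2 15 5 9 6 10 14 4 13)| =9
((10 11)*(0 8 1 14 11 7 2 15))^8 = (0 15 2 7 10 11 14 1 8)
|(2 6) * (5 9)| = 2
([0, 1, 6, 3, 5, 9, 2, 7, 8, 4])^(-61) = [0, 1, 6, 3, 9, 4, 2, 7, 8, 5]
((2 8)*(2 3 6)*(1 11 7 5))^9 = (1 11 7 5)(2 8 3 6)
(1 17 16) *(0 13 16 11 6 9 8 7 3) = (0 13 16 1 17 11 6 9 8 7 3) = [13, 17, 2, 0, 4, 5, 9, 3, 7, 8, 10, 6, 12, 16, 14, 15, 1, 11]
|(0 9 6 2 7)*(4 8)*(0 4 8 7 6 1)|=6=|(0 9 1)(2 6)(4 7)|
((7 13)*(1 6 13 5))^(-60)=((1 6 13 7 5))^(-60)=(13)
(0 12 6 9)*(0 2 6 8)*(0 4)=(0 12 8 4)(2 6 9)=[12, 1, 6, 3, 0, 5, 9, 7, 4, 2, 10, 11, 8]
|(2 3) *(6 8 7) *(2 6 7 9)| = |(2 3 6 8 9)| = 5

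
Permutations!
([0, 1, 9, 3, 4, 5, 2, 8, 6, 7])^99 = [0, 1, 6, 3, 4, 5, 8, 9, 7, 2]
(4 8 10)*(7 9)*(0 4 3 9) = [4, 1, 2, 9, 8, 5, 6, 0, 10, 7, 3] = (0 4 8 10 3 9 7)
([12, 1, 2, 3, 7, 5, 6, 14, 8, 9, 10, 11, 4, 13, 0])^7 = (0 4 14 12 7)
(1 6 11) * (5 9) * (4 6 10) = (1 10 4 6 11)(5 9) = [0, 10, 2, 3, 6, 9, 11, 7, 8, 5, 4, 1]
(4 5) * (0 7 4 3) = (0 7 4 5 3) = [7, 1, 2, 0, 5, 3, 6, 4]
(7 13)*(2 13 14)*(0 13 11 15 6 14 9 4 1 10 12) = [13, 10, 11, 3, 1, 5, 14, 9, 8, 4, 12, 15, 0, 7, 2, 6] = (0 13 7 9 4 1 10 12)(2 11 15 6 14)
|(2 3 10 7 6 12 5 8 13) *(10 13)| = 6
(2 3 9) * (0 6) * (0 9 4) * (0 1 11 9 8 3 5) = [6, 11, 5, 4, 1, 0, 8, 7, 3, 2, 10, 9] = (0 6 8 3 4 1 11 9 2 5)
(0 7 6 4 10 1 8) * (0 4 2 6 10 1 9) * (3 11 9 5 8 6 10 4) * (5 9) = (0 7 4 1 6 2 10 9)(3 11 5 8) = [7, 6, 10, 11, 1, 8, 2, 4, 3, 0, 9, 5]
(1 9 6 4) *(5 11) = (1 9 6 4)(5 11) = [0, 9, 2, 3, 1, 11, 4, 7, 8, 6, 10, 5]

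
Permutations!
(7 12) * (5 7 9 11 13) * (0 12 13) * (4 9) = [12, 1, 2, 3, 9, 7, 6, 13, 8, 11, 10, 0, 4, 5] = (0 12 4 9 11)(5 7 13)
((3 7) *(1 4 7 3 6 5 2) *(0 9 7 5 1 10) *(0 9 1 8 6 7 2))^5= ((0 1 4 5)(2 10 9)(6 8))^5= (0 1 4 5)(2 9 10)(6 8)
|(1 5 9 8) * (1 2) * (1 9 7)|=3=|(1 5 7)(2 9 8)|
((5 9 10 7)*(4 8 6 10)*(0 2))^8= ((0 2)(4 8 6 10 7 5 9))^8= (4 8 6 10 7 5 9)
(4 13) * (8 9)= [0, 1, 2, 3, 13, 5, 6, 7, 9, 8, 10, 11, 12, 4]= (4 13)(8 9)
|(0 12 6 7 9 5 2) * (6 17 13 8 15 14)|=12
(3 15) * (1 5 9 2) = (1 5 9 2)(3 15) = [0, 5, 1, 15, 4, 9, 6, 7, 8, 2, 10, 11, 12, 13, 14, 3]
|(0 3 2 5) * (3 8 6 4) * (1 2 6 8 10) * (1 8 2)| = 15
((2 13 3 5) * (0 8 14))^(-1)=(0 14 8)(2 5 3 13)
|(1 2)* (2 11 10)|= |(1 11 10 2)|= 4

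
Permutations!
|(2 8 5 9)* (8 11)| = 5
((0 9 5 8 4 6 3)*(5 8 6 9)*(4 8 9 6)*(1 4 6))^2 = ((9)(0 5 6 3)(1 4))^2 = (9)(0 6)(3 5)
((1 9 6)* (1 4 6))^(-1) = (1 9)(4 6)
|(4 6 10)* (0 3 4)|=5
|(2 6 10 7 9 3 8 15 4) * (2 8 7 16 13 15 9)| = 11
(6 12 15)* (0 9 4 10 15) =(0 9 4 10 15 6 12) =[9, 1, 2, 3, 10, 5, 12, 7, 8, 4, 15, 11, 0, 13, 14, 6]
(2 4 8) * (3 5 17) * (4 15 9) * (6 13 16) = (2 15 9 4 8)(3 5 17)(6 13 16) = [0, 1, 15, 5, 8, 17, 13, 7, 2, 4, 10, 11, 12, 16, 14, 9, 6, 3]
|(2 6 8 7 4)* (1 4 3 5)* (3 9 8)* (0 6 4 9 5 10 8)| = 18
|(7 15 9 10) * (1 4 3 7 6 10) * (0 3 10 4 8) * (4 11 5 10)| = |(0 3 7 15 9 1 8)(5 10 6 11)| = 28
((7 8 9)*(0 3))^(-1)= (0 3)(7 9 8)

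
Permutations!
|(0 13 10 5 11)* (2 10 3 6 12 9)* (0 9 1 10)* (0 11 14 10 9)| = |(0 13 3 6 12 1 9 2 11)(5 14 10)| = 9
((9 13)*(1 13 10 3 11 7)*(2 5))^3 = ((1 13 9 10 3 11 7)(2 5))^3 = (1 10 7 9 11 13 3)(2 5)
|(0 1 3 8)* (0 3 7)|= |(0 1 7)(3 8)|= 6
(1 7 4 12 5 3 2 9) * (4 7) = (1 4 12 5 3 2 9) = [0, 4, 9, 2, 12, 3, 6, 7, 8, 1, 10, 11, 5]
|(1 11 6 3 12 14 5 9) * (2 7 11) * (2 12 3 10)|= 5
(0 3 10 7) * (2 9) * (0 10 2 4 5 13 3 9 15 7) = (0 9 4 5 13 3 2 15 7 10) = [9, 1, 15, 2, 5, 13, 6, 10, 8, 4, 0, 11, 12, 3, 14, 7]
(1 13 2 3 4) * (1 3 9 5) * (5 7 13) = (1 5)(2 9 7 13)(3 4) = [0, 5, 9, 4, 3, 1, 6, 13, 8, 7, 10, 11, 12, 2]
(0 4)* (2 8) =(0 4)(2 8) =[4, 1, 8, 3, 0, 5, 6, 7, 2]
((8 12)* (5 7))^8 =(12) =((5 7)(8 12))^8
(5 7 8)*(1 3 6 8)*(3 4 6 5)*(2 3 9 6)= [0, 4, 3, 5, 2, 7, 8, 1, 9, 6]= (1 4 2 3 5 7)(6 8 9)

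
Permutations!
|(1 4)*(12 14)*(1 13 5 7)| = |(1 4 13 5 7)(12 14)| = 10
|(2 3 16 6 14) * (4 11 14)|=|(2 3 16 6 4 11 14)|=7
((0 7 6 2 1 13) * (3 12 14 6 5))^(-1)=((0 7 5 3 12 14 6 2 1 13))^(-1)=(0 13 1 2 6 14 12 3 5 7)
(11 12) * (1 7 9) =(1 7 9)(11 12) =[0, 7, 2, 3, 4, 5, 6, 9, 8, 1, 10, 12, 11]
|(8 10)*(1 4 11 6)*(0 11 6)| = |(0 11)(1 4 6)(8 10)| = 6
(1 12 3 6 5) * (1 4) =(1 12 3 6 5 4) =[0, 12, 2, 6, 1, 4, 5, 7, 8, 9, 10, 11, 3]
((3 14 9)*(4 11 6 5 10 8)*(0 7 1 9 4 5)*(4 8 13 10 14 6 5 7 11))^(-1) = ((0 11 5 14 8 7 1 9 3 6)(10 13))^(-1) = (0 6 3 9 1 7 8 14 5 11)(10 13)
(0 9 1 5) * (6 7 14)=(0 9 1 5)(6 7 14)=[9, 5, 2, 3, 4, 0, 7, 14, 8, 1, 10, 11, 12, 13, 6]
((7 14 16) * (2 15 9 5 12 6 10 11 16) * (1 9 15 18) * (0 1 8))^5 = ((0 1 9 5 12 6 10 11 16 7 14 2 18 8))^5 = (0 6 14 1 10 2 9 11 18 5 16 8 12 7)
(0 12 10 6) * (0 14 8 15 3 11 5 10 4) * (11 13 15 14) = (0 12 4)(3 13 15)(5 10 6 11)(8 14) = [12, 1, 2, 13, 0, 10, 11, 7, 14, 9, 6, 5, 4, 15, 8, 3]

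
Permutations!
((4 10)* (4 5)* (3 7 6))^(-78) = (10)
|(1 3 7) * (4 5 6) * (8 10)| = 6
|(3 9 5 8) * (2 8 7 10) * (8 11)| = 8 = |(2 11 8 3 9 5 7 10)|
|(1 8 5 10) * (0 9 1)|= 6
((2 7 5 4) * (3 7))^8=(2 5 3 4 7)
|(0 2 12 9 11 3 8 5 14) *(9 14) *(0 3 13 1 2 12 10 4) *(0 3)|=30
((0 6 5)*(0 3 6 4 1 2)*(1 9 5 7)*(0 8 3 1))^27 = ((0 4 9 5 1 2 8 3 6 7))^27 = (0 3 1 4 6 2 9 7 8 5)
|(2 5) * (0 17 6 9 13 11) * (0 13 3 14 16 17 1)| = |(0 1)(2 5)(3 14 16 17 6 9)(11 13)| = 6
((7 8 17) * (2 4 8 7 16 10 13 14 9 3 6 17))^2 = ((2 4 8)(3 6 17 16 10 13 14 9))^2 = (2 8 4)(3 17 10 14)(6 16 13 9)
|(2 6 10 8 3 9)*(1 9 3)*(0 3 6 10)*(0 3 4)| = |(0 4)(1 9 2 10 8)(3 6)| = 10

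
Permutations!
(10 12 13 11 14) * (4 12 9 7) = (4 12 13 11 14 10 9 7) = [0, 1, 2, 3, 12, 5, 6, 4, 8, 7, 9, 14, 13, 11, 10]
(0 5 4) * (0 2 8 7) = (0 5 4 2 8 7) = [5, 1, 8, 3, 2, 4, 6, 0, 7]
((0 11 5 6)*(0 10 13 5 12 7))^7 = (0 7 12 11)(5 13 10 6)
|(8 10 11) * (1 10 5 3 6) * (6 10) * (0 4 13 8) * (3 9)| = |(0 4 13 8 5 9 3 10 11)(1 6)| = 18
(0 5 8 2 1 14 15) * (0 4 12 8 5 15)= [15, 14, 1, 3, 12, 5, 6, 7, 2, 9, 10, 11, 8, 13, 0, 4]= (0 15 4 12 8 2 1 14)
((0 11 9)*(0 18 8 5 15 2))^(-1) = (0 2 15 5 8 18 9 11)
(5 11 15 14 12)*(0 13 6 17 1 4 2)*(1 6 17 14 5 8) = (0 13 17 6 14 12 8 1 4 2)(5 11 15) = [13, 4, 0, 3, 2, 11, 14, 7, 1, 9, 10, 15, 8, 17, 12, 5, 16, 6]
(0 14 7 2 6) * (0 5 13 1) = [14, 0, 6, 3, 4, 13, 5, 2, 8, 9, 10, 11, 12, 1, 7] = (0 14 7 2 6 5 13 1)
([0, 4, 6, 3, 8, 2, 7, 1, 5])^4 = (1 2 4 6 8 7 5)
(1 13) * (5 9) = (1 13)(5 9) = [0, 13, 2, 3, 4, 9, 6, 7, 8, 5, 10, 11, 12, 1]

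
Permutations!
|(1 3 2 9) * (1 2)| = 2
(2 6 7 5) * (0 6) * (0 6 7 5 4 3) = [7, 1, 6, 0, 3, 2, 5, 4] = (0 7 4 3)(2 6 5)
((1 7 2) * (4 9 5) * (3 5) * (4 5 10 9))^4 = (1 7 2)(3 10 9)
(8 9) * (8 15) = [0, 1, 2, 3, 4, 5, 6, 7, 9, 15, 10, 11, 12, 13, 14, 8] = (8 9 15)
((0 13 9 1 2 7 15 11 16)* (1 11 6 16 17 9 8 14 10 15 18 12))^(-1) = ((0 13 8 14 10 15 6 16)(1 2 7 18 12)(9 11 17))^(-1) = (0 16 6 15 10 14 8 13)(1 12 18 7 2)(9 17 11)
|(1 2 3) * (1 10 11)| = |(1 2 3 10 11)| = 5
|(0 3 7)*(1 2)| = 6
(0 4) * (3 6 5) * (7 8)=[4, 1, 2, 6, 0, 3, 5, 8, 7]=(0 4)(3 6 5)(7 8)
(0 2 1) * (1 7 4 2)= (0 1)(2 7 4)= [1, 0, 7, 3, 2, 5, 6, 4]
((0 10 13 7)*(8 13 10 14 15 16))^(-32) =(0 16 7 15 13 14 8)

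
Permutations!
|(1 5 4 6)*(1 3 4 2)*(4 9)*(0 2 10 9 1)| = 14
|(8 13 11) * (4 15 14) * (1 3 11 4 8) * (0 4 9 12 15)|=|(0 4)(1 3 11)(8 13 9 12 15 14)|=6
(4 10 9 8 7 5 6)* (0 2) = (0 2)(4 10 9 8 7 5 6) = [2, 1, 0, 3, 10, 6, 4, 5, 7, 8, 9]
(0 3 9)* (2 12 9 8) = (0 3 8 2 12 9) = [3, 1, 12, 8, 4, 5, 6, 7, 2, 0, 10, 11, 9]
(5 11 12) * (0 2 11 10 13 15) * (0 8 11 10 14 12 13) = (0 2 10)(5 14 12)(8 11 13 15) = [2, 1, 10, 3, 4, 14, 6, 7, 11, 9, 0, 13, 5, 15, 12, 8]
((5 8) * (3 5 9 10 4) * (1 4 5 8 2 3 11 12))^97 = ((1 4 11 12)(2 3 8 9 10 5))^97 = (1 4 11 12)(2 3 8 9 10 5)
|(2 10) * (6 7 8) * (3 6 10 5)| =|(2 5 3 6 7 8 10)| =7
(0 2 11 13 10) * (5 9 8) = [2, 1, 11, 3, 4, 9, 6, 7, 5, 8, 0, 13, 12, 10] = (0 2 11 13 10)(5 9 8)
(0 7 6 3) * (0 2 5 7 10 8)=(0 10 8)(2 5 7 6 3)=[10, 1, 5, 2, 4, 7, 3, 6, 0, 9, 8]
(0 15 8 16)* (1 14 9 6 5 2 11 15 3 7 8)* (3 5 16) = [5, 14, 11, 7, 4, 2, 16, 8, 3, 6, 10, 15, 12, 13, 9, 1, 0] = (0 5 2 11 15 1 14 9 6 16)(3 7 8)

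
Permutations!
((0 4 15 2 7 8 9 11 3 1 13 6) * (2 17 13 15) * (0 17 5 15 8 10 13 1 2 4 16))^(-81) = (0 16)(1 10 11 17 7 9 6 2 8 13 3)(5 15)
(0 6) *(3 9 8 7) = (0 6)(3 9 8 7) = [6, 1, 2, 9, 4, 5, 0, 3, 7, 8]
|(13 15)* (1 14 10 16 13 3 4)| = 8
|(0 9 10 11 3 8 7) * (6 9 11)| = 15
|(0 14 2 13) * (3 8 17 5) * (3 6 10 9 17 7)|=60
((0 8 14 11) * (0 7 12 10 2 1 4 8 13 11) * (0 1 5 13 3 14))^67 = (0 3 14 1 4 8)(2 7 5 12 13 10 11)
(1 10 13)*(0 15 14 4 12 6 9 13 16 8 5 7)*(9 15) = [9, 10, 2, 3, 12, 7, 15, 0, 5, 13, 16, 11, 6, 1, 4, 14, 8] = (0 9 13 1 10 16 8 5 7)(4 12 6 15 14)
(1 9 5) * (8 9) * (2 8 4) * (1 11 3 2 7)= (1 4 7)(2 8 9 5 11 3)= [0, 4, 8, 2, 7, 11, 6, 1, 9, 5, 10, 3]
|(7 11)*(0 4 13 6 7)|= 6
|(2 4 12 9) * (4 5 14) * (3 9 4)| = 10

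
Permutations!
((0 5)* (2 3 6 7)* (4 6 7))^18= ((0 5)(2 3 7)(4 6))^18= (7)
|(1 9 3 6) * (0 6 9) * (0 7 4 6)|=4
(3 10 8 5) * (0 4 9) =(0 4 9)(3 10 8 5) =[4, 1, 2, 10, 9, 3, 6, 7, 5, 0, 8]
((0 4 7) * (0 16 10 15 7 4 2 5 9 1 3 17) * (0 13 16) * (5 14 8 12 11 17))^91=((0 2 14 8 12 11 17 13 16 10 15 7)(1 3 5 9))^91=(0 13 14 10 12 7 17 2 16 8 15 11)(1 9 5 3)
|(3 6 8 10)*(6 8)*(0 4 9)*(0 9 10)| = 5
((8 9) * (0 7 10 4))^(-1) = (0 4 10 7)(8 9)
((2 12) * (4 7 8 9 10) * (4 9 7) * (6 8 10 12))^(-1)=(2 12 9 10 7 8 6)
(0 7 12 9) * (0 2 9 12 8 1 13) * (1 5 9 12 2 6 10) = (0 7 8 5 9 6 10 1 13)(2 12) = [7, 13, 12, 3, 4, 9, 10, 8, 5, 6, 1, 11, 2, 0]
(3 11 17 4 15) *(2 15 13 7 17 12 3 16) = [0, 1, 15, 11, 13, 5, 6, 17, 8, 9, 10, 12, 3, 7, 14, 16, 2, 4] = (2 15 16)(3 11 12)(4 13 7 17)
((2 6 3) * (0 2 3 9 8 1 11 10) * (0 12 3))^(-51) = ((0 2 6 9 8 1 11 10 12 3))^(-51) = (0 3 12 10 11 1 8 9 6 2)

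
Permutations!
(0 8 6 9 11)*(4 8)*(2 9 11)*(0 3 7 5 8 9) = (0 4 9 2)(3 7 5 8 6 11) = [4, 1, 0, 7, 9, 8, 11, 5, 6, 2, 10, 3]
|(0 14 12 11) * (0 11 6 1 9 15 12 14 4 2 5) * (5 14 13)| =30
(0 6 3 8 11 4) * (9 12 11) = (0 6 3 8 9 12 11 4) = [6, 1, 2, 8, 0, 5, 3, 7, 9, 12, 10, 4, 11]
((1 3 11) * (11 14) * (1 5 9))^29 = ((1 3 14 11 5 9))^29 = (1 9 5 11 14 3)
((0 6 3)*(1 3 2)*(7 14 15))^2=((0 6 2 1 3)(7 14 15))^2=(0 2 3 6 1)(7 15 14)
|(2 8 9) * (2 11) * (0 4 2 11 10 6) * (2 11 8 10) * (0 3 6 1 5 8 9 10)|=|(0 4 11 9 2)(1 5 8 10)(3 6)|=20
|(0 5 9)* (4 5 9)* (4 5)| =2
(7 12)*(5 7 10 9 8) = (5 7 12 10 9 8) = [0, 1, 2, 3, 4, 7, 6, 12, 5, 8, 9, 11, 10]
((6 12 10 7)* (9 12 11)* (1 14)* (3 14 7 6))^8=((1 7 3 14)(6 11 9 12 10))^8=(14)(6 12 11 10 9)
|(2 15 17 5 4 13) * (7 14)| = 6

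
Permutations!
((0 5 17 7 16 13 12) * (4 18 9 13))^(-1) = (0 12 13 9 18 4 16 7 17 5)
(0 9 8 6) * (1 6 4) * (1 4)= [9, 6, 2, 3, 4, 5, 0, 7, 1, 8]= (0 9 8 1 6)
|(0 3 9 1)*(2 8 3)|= |(0 2 8 3 9 1)|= 6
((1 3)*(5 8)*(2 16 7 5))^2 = ((1 3)(2 16 7 5 8))^2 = (2 7 8 16 5)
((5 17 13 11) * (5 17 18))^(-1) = ((5 18)(11 17 13))^(-1) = (5 18)(11 13 17)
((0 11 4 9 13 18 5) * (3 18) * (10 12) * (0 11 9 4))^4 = ((0 9 13 3 18 5 11)(10 12))^4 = (0 18 9 5 13 11 3)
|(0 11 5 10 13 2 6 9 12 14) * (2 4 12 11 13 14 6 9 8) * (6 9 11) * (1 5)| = |(0 13 4 12 9 6 8 2 11 1 5 10 14)| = 13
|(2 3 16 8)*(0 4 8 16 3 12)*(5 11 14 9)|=20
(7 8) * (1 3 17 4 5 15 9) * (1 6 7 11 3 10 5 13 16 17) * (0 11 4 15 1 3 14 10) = [11, 0, 2, 3, 13, 1, 7, 8, 4, 6, 5, 14, 12, 16, 10, 9, 17, 15] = (0 11 14 10 5 1)(4 13 16 17 15 9 6 7 8)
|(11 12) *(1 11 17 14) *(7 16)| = |(1 11 12 17 14)(7 16)| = 10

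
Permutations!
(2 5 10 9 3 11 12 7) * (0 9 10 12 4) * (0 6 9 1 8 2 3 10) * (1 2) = (0 2 5 12 7 3 11 4 6 9 10)(1 8) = [2, 8, 5, 11, 6, 12, 9, 3, 1, 10, 0, 4, 7]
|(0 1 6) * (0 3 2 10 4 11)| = |(0 1 6 3 2 10 4 11)| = 8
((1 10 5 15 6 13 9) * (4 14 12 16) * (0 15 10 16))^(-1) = ((0 15 6 13 9 1 16 4 14 12)(5 10))^(-1) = (0 12 14 4 16 1 9 13 6 15)(5 10)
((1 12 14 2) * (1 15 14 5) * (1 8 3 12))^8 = ((2 15 14)(3 12 5 8))^8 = (2 14 15)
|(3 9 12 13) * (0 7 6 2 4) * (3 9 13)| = 20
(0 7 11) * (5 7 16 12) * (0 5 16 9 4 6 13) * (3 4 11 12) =[9, 1, 2, 4, 6, 7, 13, 12, 8, 11, 10, 5, 16, 0, 14, 15, 3] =(0 9 11 5 7 12 16 3 4 6 13)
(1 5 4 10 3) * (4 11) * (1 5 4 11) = (11)(1 4 10 3 5) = [0, 4, 2, 5, 10, 1, 6, 7, 8, 9, 3, 11]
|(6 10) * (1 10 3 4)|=|(1 10 6 3 4)|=5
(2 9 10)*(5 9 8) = (2 8 5 9 10) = [0, 1, 8, 3, 4, 9, 6, 7, 5, 10, 2]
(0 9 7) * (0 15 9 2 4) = (0 2 4)(7 15 9) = [2, 1, 4, 3, 0, 5, 6, 15, 8, 7, 10, 11, 12, 13, 14, 9]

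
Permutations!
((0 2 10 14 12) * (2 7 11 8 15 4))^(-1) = (0 12 14 10 2 4 15 8 11 7)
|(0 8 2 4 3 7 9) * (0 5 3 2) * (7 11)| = |(0 8)(2 4)(3 11 7 9 5)| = 10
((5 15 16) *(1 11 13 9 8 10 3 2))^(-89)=(1 2 3 10 8 9 13 11)(5 15 16)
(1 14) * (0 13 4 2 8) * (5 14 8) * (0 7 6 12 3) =(0 13 4 2 5 14 1 8 7 6 12 3) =[13, 8, 5, 0, 2, 14, 12, 6, 7, 9, 10, 11, 3, 4, 1]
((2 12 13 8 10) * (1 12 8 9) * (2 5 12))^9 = (1 2 8 10 5 12 13 9)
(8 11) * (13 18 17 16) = (8 11)(13 18 17 16) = [0, 1, 2, 3, 4, 5, 6, 7, 11, 9, 10, 8, 12, 18, 14, 15, 13, 16, 17]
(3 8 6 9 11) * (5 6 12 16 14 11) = (3 8 12 16 14 11)(5 6 9) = [0, 1, 2, 8, 4, 6, 9, 7, 12, 5, 10, 3, 16, 13, 11, 15, 14]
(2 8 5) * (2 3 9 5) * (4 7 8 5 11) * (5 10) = [0, 1, 10, 9, 7, 3, 6, 8, 2, 11, 5, 4] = (2 10 5 3 9 11 4 7 8)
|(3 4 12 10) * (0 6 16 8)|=4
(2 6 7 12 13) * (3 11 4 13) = (2 6 7 12 3 11 4 13) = [0, 1, 6, 11, 13, 5, 7, 12, 8, 9, 10, 4, 3, 2]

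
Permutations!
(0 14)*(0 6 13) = (0 14 6 13) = [14, 1, 2, 3, 4, 5, 13, 7, 8, 9, 10, 11, 12, 0, 6]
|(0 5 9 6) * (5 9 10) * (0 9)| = 2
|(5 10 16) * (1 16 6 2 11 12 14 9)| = |(1 16 5 10 6 2 11 12 14 9)| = 10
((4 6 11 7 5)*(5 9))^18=(11)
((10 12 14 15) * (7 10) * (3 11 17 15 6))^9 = (17) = ((3 11 17 15 7 10 12 14 6))^9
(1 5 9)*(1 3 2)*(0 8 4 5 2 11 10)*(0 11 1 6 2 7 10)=(0 8 4 5 9 3 1 7 10 11)(2 6)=[8, 7, 6, 1, 5, 9, 2, 10, 4, 3, 11, 0]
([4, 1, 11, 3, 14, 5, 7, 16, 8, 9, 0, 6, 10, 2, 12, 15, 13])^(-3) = (0 14 10 4 12)(2 7)(6 13)(11 16)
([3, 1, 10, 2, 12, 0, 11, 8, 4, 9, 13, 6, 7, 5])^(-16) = [2, 1, 13, 10, 4, 3, 6, 7, 8, 9, 5, 11, 12, 0]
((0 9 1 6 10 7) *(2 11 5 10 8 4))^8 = (0 5 4 1 7 11 8 9 10 2 6)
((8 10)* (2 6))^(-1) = (2 6)(8 10)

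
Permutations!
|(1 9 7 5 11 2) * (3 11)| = 7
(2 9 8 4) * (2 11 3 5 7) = [0, 1, 9, 5, 11, 7, 6, 2, 4, 8, 10, 3] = (2 9 8 4 11 3 5 7)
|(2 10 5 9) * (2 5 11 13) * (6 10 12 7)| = 14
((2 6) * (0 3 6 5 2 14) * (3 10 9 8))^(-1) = (0 14 6 3 8 9 10)(2 5)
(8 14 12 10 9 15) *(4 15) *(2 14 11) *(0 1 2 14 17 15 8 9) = [1, 2, 17, 3, 8, 5, 6, 7, 11, 4, 0, 14, 10, 13, 12, 9, 16, 15] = (0 1 2 17 15 9 4 8 11 14 12 10)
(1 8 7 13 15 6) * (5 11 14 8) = (1 5 11 14 8 7 13 15 6) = [0, 5, 2, 3, 4, 11, 1, 13, 7, 9, 10, 14, 12, 15, 8, 6]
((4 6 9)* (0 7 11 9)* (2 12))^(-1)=(0 6 4 9 11 7)(2 12)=((0 7 11 9 4 6)(2 12))^(-1)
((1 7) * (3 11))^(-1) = (1 7)(3 11)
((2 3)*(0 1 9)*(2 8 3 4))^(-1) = (0 9 1)(2 4)(3 8)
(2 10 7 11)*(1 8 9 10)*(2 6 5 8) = (1 2)(5 8 9 10 7 11 6) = [0, 2, 1, 3, 4, 8, 5, 11, 9, 10, 7, 6]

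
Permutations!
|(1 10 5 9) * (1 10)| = 3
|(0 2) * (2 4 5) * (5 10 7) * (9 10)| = |(0 4 9 10 7 5 2)| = 7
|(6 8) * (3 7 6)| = |(3 7 6 8)| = 4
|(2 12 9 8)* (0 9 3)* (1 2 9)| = |(0 1 2 12 3)(8 9)| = 10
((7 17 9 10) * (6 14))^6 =((6 14)(7 17 9 10))^6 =(7 9)(10 17)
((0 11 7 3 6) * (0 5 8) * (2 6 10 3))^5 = ((0 11 7 2 6 5 8)(3 10))^5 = (0 5 2 11 8 6 7)(3 10)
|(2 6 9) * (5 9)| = 4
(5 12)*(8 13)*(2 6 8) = (2 6 8 13)(5 12) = [0, 1, 6, 3, 4, 12, 8, 7, 13, 9, 10, 11, 5, 2]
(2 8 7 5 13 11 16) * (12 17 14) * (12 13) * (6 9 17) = [0, 1, 8, 3, 4, 12, 9, 5, 7, 17, 10, 16, 6, 11, 13, 15, 2, 14] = (2 8 7 5 12 6 9 17 14 13 11 16)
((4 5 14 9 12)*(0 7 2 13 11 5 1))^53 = ((0 7 2 13 11 5 14 9 12 4 1))^53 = (0 4 9 5 13 7 1 12 14 11 2)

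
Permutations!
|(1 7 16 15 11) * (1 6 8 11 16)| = 6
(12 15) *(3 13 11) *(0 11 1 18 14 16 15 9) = [11, 18, 2, 13, 4, 5, 6, 7, 8, 0, 10, 3, 9, 1, 16, 12, 15, 17, 14] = (0 11 3 13 1 18 14 16 15 12 9)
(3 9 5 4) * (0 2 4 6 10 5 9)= (0 2 4 3)(5 6 10)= [2, 1, 4, 0, 3, 6, 10, 7, 8, 9, 5]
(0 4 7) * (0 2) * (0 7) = (0 4)(2 7) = [4, 1, 7, 3, 0, 5, 6, 2]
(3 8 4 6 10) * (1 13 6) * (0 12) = [12, 13, 2, 8, 1, 5, 10, 7, 4, 9, 3, 11, 0, 6] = (0 12)(1 13 6 10 3 8 4)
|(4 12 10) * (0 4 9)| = 5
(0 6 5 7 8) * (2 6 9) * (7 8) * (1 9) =[1, 9, 6, 3, 4, 8, 5, 7, 0, 2] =(0 1 9 2 6 5 8)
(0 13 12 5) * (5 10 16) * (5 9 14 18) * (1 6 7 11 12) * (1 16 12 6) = (0 13 16 9 14 18 5)(6 7 11)(10 12) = [13, 1, 2, 3, 4, 0, 7, 11, 8, 14, 12, 6, 10, 16, 18, 15, 9, 17, 5]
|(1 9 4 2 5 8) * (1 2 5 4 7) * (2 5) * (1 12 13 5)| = |(1 9 7 12 13 5 8)(2 4)| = 14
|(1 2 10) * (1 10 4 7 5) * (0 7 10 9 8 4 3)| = |(0 7 5 1 2 3)(4 10 9 8)| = 12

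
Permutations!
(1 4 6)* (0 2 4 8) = [2, 8, 4, 3, 6, 5, 1, 7, 0] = (0 2 4 6 1 8)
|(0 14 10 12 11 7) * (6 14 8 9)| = |(0 8 9 6 14 10 12 11 7)| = 9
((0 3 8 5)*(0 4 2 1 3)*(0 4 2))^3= ((0 4)(1 3 8 5 2))^3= (0 4)(1 5 3 2 8)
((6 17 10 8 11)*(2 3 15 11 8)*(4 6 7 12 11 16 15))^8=((2 3 4 6 17 10)(7 12 11)(15 16))^8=(2 4 17)(3 6 10)(7 11 12)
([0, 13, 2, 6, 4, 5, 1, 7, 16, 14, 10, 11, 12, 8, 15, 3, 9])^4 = [0, 9, 2, 8, 4, 5, 16, 7, 15, 6, 10, 11, 12, 14, 1, 13, 3]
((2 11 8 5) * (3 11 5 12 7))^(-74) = (3 11 8 12 7)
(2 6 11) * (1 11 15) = (1 11 2 6 15) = [0, 11, 6, 3, 4, 5, 15, 7, 8, 9, 10, 2, 12, 13, 14, 1]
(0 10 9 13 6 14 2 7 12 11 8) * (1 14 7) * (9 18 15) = [10, 14, 1, 3, 4, 5, 7, 12, 0, 13, 18, 8, 11, 6, 2, 9, 16, 17, 15] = (0 10 18 15 9 13 6 7 12 11 8)(1 14 2)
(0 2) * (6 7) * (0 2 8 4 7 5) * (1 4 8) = [1, 4, 2, 3, 7, 0, 5, 6, 8] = (8)(0 1 4 7 6 5)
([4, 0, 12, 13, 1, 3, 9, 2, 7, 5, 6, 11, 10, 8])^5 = [1, 4, 5, 12, 0, 2, 8, 9, 6, 7, 13, 11, 3, 10]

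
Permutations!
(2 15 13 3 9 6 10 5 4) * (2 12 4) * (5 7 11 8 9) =(2 15 13 3 5)(4 12)(6 10 7 11 8 9) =[0, 1, 15, 5, 12, 2, 10, 11, 9, 6, 7, 8, 4, 3, 14, 13]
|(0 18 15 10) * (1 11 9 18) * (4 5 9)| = 9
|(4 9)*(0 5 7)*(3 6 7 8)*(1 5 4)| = |(0 4 9 1 5 8 3 6 7)| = 9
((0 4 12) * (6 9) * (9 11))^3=(12)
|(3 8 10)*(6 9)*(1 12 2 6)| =15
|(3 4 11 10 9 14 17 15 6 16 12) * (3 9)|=28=|(3 4 11 10)(6 16 12 9 14 17 15)|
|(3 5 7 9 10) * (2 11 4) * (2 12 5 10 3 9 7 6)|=6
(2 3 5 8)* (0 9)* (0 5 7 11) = (0 9 5 8 2 3 7 11) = [9, 1, 3, 7, 4, 8, 6, 11, 2, 5, 10, 0]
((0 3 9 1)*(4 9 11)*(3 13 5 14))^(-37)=(0 1 9 4 11 3 14 5 13)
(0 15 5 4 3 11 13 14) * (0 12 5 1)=[15, 0, 2, 11, 3, 4, 6, 7, 8, 9, 10, 13, 5, 14, 12, 1]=(0 15 1)(3 11 13 14 12 5 4)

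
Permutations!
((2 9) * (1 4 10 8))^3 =(1 8 10 4)(2 9)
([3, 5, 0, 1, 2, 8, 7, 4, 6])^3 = (0 5 7)(1 6 2)(3 8 4)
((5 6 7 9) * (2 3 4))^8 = (9)(2 4 3)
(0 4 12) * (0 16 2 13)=[4, 1, 13, 3, 12, 5, 6, 7, 8, 9, 10, 11, 16, 0, 14, 15, 2]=(0 4 12 16 2 13)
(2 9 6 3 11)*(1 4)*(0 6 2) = (0 6 3 11)(1 4)(2 9) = [6, 4, 9, 11, 1, 5, 3, 7, 8, 2, 10, 0]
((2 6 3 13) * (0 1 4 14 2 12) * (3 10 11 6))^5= ((0 1 4 14 2 3 13 12)(6 10 11))^5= (0 3 4 12 2 1 13 14)(6 11 10)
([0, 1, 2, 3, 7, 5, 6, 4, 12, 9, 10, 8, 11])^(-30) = (12)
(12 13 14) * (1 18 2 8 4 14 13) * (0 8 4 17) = (0 8 17)(1 18 2 4 14 12) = [8, 18, 4, 3, 14, 5, 6, 7, 17, 9, 10, 11, 1, 13, 12, 15, 16, 0, 2]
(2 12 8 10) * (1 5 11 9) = (1 5 11 9)(2 12 8 10) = [0, 5, 12, 3, 4, 11, 6, 7, 10, 1, 2, 9, 8]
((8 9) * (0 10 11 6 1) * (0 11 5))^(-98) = (0 10 5)(1 11 6)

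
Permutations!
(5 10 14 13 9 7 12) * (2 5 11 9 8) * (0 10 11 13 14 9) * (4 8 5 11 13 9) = (14)(0 10 4 8 2 11)(5 13)(7 12 9) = [10, 1, 11, 3, 8, 13, 6, 12, 2, 7, 4, 0, 9, 5, 14]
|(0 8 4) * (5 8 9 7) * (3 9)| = 7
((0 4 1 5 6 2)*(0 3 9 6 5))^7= (0 4 1)(2 6 9 3)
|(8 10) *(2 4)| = |(2 4)(8 10)| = 2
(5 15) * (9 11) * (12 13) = [0, 1, 2, 3, 4, 15, 6, 7, 8, 11, 10, 9, 13, 12, 14, 5] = (5 15)(9 11)(12 13)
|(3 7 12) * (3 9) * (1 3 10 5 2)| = 8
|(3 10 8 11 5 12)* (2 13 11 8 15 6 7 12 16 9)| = 6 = |(2 13 11 5 16 9)(3 10 15 6 7 12)|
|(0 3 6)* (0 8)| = 4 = |(0 3 6 8)|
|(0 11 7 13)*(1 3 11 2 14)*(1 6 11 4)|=21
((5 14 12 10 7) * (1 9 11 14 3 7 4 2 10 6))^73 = (1 9 11 14 12 6)(2 10 4)(3 7 5) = ((1 9 11 14 12 6)(2 10 4)(3 7 5))^73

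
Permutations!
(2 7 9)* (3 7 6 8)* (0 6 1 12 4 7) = (0 6 8 3)(1 12 4 7 9 2) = [6, 12, 1, 0, 7, 5, 8, 9, 3, 2, 10, 11, 4]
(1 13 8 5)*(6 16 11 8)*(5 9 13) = [0, 5, 2, 3, 4, 1, 16, 7, 9, 13, 10, 8, 12, 6, 14, 15, 11] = (1 5)(6 16 11 8 9 13)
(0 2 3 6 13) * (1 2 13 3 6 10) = (0 13)(1 2 6 3 10) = [13, 2, 6, 10, 4, 5, 3, 7, 8, 9, 1, 11, 12, 0]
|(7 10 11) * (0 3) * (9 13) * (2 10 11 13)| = |(0 3)(2 10 13 9)(7 11)| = 4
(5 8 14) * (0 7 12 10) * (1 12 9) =[7, 12, 2, 3, 4, 8, 6, 9, 14, 1, 0, 11, 10, 13, 5] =(0 7 9 1 12 10)(5 8 14)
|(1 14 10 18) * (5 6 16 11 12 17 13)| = 28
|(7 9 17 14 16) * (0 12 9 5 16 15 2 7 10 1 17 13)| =|(0 12 9 13)(1 17 14 15 2 7 5 16 10)| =36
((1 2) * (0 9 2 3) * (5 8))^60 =((0 9 2 1 3)(5 8))^60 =(9)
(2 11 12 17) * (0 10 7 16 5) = (0 10 7 16 5)(2 11 12 17) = [10, 1, 11, 3, 4, 0, 6, 16, 8, 9, 7, 12, 17, 13, 14, 15, 5, 2]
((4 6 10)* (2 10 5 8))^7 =(2 10 4 6 5 8)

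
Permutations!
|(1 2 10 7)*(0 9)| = 4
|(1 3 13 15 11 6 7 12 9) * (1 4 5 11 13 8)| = 42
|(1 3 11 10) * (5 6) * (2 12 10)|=|(1 3 11 2 12 10)(5 6)|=6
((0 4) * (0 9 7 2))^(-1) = (0 2 7 9 4) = ((0 4 9 7 2))^(-1)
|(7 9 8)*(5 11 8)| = 5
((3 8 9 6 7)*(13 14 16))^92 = ((3 8 9 6 7)(13 14 16))^92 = (3 9 7 8 6)(13 16 14)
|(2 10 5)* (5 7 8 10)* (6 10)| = 4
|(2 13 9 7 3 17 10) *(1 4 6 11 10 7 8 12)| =30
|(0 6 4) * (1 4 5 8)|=6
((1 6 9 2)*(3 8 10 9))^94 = (1 8 2 3 9 6 10)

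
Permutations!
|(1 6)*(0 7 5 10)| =4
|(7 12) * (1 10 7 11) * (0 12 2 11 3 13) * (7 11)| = 12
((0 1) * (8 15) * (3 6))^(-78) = (15)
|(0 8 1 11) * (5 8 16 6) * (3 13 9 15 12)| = 35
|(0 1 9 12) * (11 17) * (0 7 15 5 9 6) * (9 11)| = 21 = |(0 1 6)(5 11 17 9 12 7 15)|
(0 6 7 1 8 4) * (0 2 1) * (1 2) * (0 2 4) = (0 6 7 2 4 1 8) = [6, 8, 4, 3, 1, 5, 7, 2, 0]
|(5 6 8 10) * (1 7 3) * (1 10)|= 7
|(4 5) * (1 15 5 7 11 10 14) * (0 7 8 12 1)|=30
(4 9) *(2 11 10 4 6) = [0, 1, 11, 3, 9, 5, 2, 7, 8, 6, 4, 10] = (2 11 10 4 9 6)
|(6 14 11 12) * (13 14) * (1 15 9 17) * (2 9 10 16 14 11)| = |(1 15 10 16 14 2 9 17)(6 13 11 12)| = 8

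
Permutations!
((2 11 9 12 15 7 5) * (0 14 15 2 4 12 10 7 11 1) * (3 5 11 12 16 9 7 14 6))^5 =(0 16 12 3 10 1 4 15 6 9 2 5 14)(7 11) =((0 6 3 5 4 16 9 10 14 15 12 2 1)(7 11))^5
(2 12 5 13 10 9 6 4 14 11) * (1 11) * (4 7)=(1 11 2 12 5 13 10 9 6 7 4 14)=[0, 11, 12, 3, 14, 13, 7, 4, 8, 6, 9, 2, 5, 10, 1]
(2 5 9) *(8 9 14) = (2 5 14 8 9) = [0, 1, 5, 3, 4, 14, 6, 7, 9, 2, 10, 11, 12, 13, 8]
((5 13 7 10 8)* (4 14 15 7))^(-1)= (4 13 5 8 10 7 15 14)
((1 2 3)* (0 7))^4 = ((0 7)(1 2 3))^4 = (7)(1 2 3)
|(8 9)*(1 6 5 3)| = |(1 6 5 3)(8 9)| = 4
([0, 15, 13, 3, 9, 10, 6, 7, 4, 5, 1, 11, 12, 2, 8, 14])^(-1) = (1 10 5 9 4 8 14 15)(2 13)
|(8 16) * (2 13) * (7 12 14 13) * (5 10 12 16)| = 9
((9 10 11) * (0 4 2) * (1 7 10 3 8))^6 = ((0 4 2)(1 7 10 11 9 3 8))^6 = (1 8 3 9 11 10 7)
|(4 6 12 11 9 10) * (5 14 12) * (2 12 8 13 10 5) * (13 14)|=18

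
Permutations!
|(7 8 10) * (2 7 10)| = |(10)(2 7 8)| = 3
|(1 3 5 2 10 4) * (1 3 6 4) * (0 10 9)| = 9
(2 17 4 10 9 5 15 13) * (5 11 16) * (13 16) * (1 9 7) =(1 9 11 13 2 17 4 10 7)(5 15 16) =[0, 9, 17, 3, 10, 15, 6, 1, 8, 11, 7, 13, 12, 2, 14, 16, 5, 4]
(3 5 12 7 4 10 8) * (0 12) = [12, 1, 2, 5, 10, 0, 6, 4, 3, 9, 8, 11, 7] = (0 12 7 4 10 8 3 5)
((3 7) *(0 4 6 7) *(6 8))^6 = ((0 4 8 6 7 3))^6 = (8)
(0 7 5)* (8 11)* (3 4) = [7, 1, 2, 4, 3, 0, 6, 5, 11, 9, 10, 8] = (0 7 5)(3 4)(8 11)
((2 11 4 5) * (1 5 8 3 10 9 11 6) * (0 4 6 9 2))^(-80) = ((0 4 8 3 10 2 9 11 6 1 5))^(-80) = (0 6 2 8 5 11 10 4 1 9 3)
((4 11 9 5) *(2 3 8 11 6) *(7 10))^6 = ((2 3 8 11 9 5 4 6)(7 10))^6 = (2 4 9 8)(3 6 5 11)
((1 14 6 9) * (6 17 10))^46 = ((1 14 17 10 6 9))^46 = (1 6 17)(9 10 14)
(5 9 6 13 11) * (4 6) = (4 6 13 11 5 9) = [0, 1, 2, 3, 6, 9, 13, 7, 8, 4, 10, 5, 12, 11]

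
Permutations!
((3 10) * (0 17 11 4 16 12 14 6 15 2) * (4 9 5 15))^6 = ((0 17 11 9 5 15 2)(3 10)(4 16 12 14 6))^6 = (0 2 15 5 9 11 17)(4 16 12 14 6)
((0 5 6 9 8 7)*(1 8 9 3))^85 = (9)(0 5 6 3 1 8 7) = ((9)(0 5 6 3 1 8 7))^85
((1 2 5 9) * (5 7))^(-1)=(1 9 5 7 2)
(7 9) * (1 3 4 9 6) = (1 3 4 9 7 6) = [0, 3, 2, 4, 9, 5, 1, 6, 8, 7]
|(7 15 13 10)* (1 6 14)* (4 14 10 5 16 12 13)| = 28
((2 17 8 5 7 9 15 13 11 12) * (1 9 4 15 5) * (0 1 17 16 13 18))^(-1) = (0 18 15 4 7 5 9 1)(2 12 11 13 16)(8 17)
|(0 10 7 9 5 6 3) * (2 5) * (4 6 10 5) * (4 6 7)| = 9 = |(0 5 10 4 7 9 2 6 3)|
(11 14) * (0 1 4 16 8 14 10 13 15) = (0 1 4 16 8 14 11 10 13 15) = [1, 4, 2, 3, 16, 5, 6, 7, 14, 9, 13, 10, 12, 15, 11, 0, 8]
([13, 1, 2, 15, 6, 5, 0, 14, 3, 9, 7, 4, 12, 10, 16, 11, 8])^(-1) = [6, 1, 2, 8, 11, 5, 4, 10, 16, 9, 13, 15, 12, 0, 7, 3, 14]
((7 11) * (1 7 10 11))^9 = ((1 7)(10 11))^9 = (1 7)(10 11)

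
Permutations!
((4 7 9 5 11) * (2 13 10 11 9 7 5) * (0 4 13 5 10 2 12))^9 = (13)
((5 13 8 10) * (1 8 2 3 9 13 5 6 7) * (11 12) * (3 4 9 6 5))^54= ((1 8 10 5 3 6 7)(2 4 9 13)(11 12))^54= (1 6 5 8 7 3 10)(2 9)(4 13)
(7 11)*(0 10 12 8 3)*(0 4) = (0 10 12 8 3 4)(7 11) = [10, 1, 2, 4, 0, 5, 6, 11, 3, 9, 12, 7, 8]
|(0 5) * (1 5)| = 3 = |(0 1 5)|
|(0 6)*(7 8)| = 2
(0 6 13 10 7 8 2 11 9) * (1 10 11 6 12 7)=(0 12 7 8 2 6 13 11 9)(1 10)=[12, 10, 6, 3, 4, 5, 13, 8, 2, 0, 1, 9, 7, 11]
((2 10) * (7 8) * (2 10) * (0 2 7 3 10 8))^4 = ((0 2 7)(3 10 8))^4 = (0 2 7)(3 10 8)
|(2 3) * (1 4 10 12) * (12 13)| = 10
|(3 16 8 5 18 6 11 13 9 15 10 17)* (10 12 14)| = 14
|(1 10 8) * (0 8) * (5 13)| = 4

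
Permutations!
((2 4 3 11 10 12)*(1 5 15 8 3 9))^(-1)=(1 9 4 2 12 10 11 3 8 15 5)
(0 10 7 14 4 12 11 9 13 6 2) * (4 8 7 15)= (0 10 15 4 12 11 9 13 6 2)(7 14 8)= [10, 1, 0, 3, 12, 5, 2, 14, 7, 13, 15, 9, 11, 6, 8, 4]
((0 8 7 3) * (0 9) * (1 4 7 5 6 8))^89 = (0 9 3 7 4 1)(5 8 6)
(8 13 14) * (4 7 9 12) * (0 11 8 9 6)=[11, 1, 2, 3, 7, 5, 0, 6, 13, 12, 10, 8, 4, 14, 9]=(0 11 8 13 14 9 12 4 7 6)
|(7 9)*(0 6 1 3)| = 4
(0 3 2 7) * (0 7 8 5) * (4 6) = [3, 1, 8, 2, 6, 0, 4, 7, 5] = (0 3 2 8 5)(4 6)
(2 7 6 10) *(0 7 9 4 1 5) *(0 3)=(0 7 6 10 2 9 4 1 5 3)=[7, 5, 9, 0, 1, 3, 10, 6, 8, 4, 2]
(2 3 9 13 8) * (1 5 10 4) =(1 5 10 4)(2 3 9 13 8) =[0, 5, 3, 9, 1, 10, 6, 7, 2, 13, 4, 11, 12, 8]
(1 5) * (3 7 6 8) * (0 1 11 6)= (0 1 5 11 6 8 3 7)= [1, 5, 2, 7, 4, 11, 8, 0, 3, 9, 10, 6]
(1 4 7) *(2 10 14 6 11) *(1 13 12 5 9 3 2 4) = [0, 1, 10, 2, 7, 9, 11, 13, 8, 3, 14, 4, 5, 12, 6] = (2 10 14 6 11 4 7 13 12 5 9 3)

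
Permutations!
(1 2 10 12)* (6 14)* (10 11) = (1 2 11 10 12)(6 14) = [0, 2, 11, 3, 4, 5, 14, 7, 8, 9, 12, 10, 1, 13, 6]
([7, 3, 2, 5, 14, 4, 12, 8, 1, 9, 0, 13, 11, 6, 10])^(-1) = [10, 8, 2, 1, 5, 3, 13, 0, 7, 9, 14, 12, 6, 11, 4]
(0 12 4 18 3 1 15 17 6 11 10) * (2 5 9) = (0 12 4 18 3 1 15 17 6 11 10)(2 5 9) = [12, 15, 5, 1, 18, 9, 11, 7, 8, 2, 0, 10, 4, 13, 14, 17, 16, 6, 3]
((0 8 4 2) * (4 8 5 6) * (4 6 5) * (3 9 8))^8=((0 4 2)(3 9 8))^8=(0 2 4)(3 8 9)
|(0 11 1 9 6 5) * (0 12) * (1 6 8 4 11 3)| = 10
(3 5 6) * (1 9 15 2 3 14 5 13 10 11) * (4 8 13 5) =(1 9 15 2 3 5 6 14 4 8 13 10 11) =[0, 9, 3, 5, 8, 6, 14, 7, 13, 15, 11, 1, 12, 10, 4, 2]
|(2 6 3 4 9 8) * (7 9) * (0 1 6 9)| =|(0 1 6 3 4 7)(2 9 8)| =6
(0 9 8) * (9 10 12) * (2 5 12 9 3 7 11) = [10, 1, 5, 7, 4, 12, 6, 11, 0, 8, 9, 2, 3] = (0 10 9 8)(2 5 12 3 7 11)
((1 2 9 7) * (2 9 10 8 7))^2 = ((1 9 2 10 8 7))^2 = (1 2 8)(7 9 10)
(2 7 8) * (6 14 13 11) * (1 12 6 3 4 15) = (1 12 6 14 13 11 3 4 15)(2 7 8) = [0, 12, 7, 4, 15, 5, 14, 8, 2, 9, 10, 3, 6, 11, 13, 1]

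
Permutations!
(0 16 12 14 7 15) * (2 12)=(0 16 2 12 14 7 15)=[16, 1, 12, 3, 4, 5, 6, 15, 8, 9, 10, 11, 14, 13, 7, 0, 2]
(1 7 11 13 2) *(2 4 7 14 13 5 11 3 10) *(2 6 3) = [0, 14, 1, 10, 7, 11, 3, 2, 8, 9, 6, 5, 12, 4, 13] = (1 14 13 4 7 2)(3 10 6)(5 11)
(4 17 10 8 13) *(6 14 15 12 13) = (4 17 10 8 6 14 15 12 13) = [0, 1, 2, 3, 17, 5, 14, 7, 6, 9, 8, 11, 13, 4, 15, 12, 16, 10]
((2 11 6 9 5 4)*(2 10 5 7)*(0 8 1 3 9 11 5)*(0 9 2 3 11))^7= (0 1 6 8 11)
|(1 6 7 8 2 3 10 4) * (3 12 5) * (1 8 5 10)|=5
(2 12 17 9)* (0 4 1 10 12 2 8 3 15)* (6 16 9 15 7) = (0 4 1 10 12 17 15)(3 7 6 16 9 8) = [4, 10, 2, 7, 1, 5, 16, 6, 3, 8, 12, 11, 17, 13, 14, 0, 9, 15]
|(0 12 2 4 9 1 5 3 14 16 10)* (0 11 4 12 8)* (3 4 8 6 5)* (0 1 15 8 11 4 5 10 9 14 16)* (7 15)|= 70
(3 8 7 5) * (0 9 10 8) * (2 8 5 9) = (0 2 8 7 9 10 5 3) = [2, 1, 8, 0, 4, 3, 6, 9, 7, 10, 5]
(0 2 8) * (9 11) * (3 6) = (0 2 8)(3 6)(9 11) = [2, 1, 8, 6, 4, 5, 3, 7, 0, 11, 10, 9]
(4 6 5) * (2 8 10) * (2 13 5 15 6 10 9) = (2 8 9)(4 10 13 5)(6 15) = [0, 1, 8, 3, 10, 4, 15, 7, 9, 2, 13, 11, 12, 5, 14, 6]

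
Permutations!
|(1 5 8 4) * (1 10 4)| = |(1 5 8)(4 10)| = 6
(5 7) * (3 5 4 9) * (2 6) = (2 6)(3 5 7 4 9) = [0, 1, 6, 5, 9, 7, 2, 4, 8, 3]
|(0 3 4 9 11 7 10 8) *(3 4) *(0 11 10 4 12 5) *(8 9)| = |(0 12 5)(4 8 11 7)(9 10)| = 12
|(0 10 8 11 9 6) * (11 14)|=7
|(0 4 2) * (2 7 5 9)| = |(0 4 7 5 9 2)| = 6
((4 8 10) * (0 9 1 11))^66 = ((0 9 1 11)(4 8 10))^66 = (0 1)(9 11)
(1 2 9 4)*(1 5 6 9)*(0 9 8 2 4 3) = (0 9 3)(1 4 5 6 8 2) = [9, 4, 1, 0, 5, 6, 8, 7, 2, 3]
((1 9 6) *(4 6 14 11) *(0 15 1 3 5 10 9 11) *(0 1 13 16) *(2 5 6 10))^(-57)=((0 15 13 16)(1 11 4 10 9 14)(2 5)(3 6))^(-57)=(0 16 13 15)(1 10)(2 5)(3 6)(4 14)(9 11)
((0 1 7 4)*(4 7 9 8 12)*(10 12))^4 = (0 10 1 12 9 4 8)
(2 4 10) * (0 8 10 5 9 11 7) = (0 8 10 2 4 5 9 11 7) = [8, 1, 4, 3, 5, 9, 6, 0, 10, 11, 2, 7]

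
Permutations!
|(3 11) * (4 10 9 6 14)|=|(3 11)(4 10 9 6 14)|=10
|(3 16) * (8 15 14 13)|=4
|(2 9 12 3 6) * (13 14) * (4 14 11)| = |(2 9 12 3 6)(4 14 13 11)| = 20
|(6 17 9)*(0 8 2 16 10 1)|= 6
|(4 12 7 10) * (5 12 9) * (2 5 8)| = 8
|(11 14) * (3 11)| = 3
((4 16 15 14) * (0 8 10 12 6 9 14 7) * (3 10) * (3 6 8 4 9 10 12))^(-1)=((0 4 16 15 7)(3 12 8 6 10)(9 14))^(-1)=(0 7 15 16 4)(3 10 6 8 12)(9 14)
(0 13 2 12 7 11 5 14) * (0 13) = (2 12 7 11 5 14 13) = [0, 1, 12, 3, 4, 14, 6, 11, 8, 9, 10, 5, 7, 2, 13]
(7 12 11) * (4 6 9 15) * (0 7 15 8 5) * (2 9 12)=(0 7 2 9 8 5)(4 6 12 11 15)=[7, 1, 9, 3, 6, 0, 12, 2, 5, 8, 10, 15, 11, 13, 14, 4]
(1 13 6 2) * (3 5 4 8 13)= (1 3 5 4 8 13 6 2)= [0, 3, 1, 5, 8, 4, 2, 7, 13, 9, 10, 11, 12, 6]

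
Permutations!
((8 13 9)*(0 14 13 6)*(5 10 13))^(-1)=((0 14 5 10 13 9 8 6))^(-1)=(0 6 8 9 13 10 5 14)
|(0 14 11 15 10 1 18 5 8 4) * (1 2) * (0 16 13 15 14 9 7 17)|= |(0 9 7 17)(1 18 5 8 4 16 13 15 10 2)(11 14)|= 20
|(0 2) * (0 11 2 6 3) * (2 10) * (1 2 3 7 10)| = 15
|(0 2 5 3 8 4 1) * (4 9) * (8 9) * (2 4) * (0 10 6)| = |(0 4 1 10 6)(2 5 3 9)| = 20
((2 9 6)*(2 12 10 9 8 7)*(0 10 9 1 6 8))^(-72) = (12)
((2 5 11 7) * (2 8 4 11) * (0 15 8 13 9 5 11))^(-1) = ((0 15 8 4)(2 11 7 13 9 5))^(-1) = (0 4 8 15)(2 5 9 13 7 11)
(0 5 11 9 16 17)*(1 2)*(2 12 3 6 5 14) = (0 14 2 1 12 3 6 5 11 9 16 17) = [14, 12, 1, 6, 4, 11, 5, 7, 8, 16, 10, 9, 3, 13, 2, 15, 17, 0]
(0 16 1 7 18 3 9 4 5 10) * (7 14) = (0 16 1 14 7 18 3 9 4 5 10) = [16, 14, 2, 9, 5, 10, 6, 18, 8, 4, 0, 11, 12, 13, 7, 15, 1, 17, 3]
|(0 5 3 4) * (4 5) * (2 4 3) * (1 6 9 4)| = 8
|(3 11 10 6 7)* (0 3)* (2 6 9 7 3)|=8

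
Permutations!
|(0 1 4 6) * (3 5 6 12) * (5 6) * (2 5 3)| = 8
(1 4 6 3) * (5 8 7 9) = (1 4 6 3)(5 8 7 9) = [0, 4, 2, 1, 6, 8, 3, 9, 7, 5]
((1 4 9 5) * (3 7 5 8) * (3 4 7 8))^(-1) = (1 5 7)(3 9 4 8)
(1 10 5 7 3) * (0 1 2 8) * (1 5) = (0 5 7 3 2 8)(1 10) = [5, 10, 8, 2, 4, 7, 6, 3, 0, 9, 1]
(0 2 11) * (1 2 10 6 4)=(0 10 6 4 1 2 11)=[10, 2, 11, 3, 1, 5, 4, 7, 8, 9, 6, 0]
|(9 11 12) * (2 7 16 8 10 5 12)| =9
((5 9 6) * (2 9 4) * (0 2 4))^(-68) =(0 9 5 2 6)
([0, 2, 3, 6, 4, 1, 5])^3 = [0, 6, 5, 1, 4, 3, 2]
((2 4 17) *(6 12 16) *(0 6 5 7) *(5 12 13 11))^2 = ((0 6 13 11 5 7)(2 4 17)(12 16))^2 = (0 13 5)(2 17 4)(6 11 7)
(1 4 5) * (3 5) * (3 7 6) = (1 4 7 6 3 5) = [0, 4, 2, 5, 7, 1, 3, 6]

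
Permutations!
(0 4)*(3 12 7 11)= [4, 1, 2, 12, 0, 5, 6, 11, 8, 9, 10, 3, 7]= (0 4)(3 12 7 11)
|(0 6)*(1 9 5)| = |(0 6)(1 9 5)| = 6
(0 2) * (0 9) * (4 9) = (0 2 4 9) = [2, 1, 4, 3, 9, 5, 6, 7, 8, 0]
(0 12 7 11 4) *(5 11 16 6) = (0 12 7 16 6 5 11 4) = [12, 1, 2, 3, 0, 11, 5, 16, 8, 9, 10, 4, 7, 13, 14, 15, 6]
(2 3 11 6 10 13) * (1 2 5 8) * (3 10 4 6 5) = [0, 2, 10, 11, 6, 8, 4, 7, 1, 9, 13, 5, 12, 3] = (1 2 10 13 3 11 5 8)(4 6)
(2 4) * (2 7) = (2 4 7) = [0, 1, 4, 3, 7, 5, 6, 2]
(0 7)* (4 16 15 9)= (0 7)(4 16 15 9)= [7, 1, 2, 3, 16, 5, 6, 0, 8, 4, 10, 11, 12, 13, 14, 9, 15]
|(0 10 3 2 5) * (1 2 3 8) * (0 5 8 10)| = |(10)(1 2 8)| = 3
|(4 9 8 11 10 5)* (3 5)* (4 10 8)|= 6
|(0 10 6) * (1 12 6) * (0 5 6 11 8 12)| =6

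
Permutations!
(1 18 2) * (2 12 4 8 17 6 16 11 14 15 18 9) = (1 9 2)(4 8 17 6 16 11 14 15 18 12) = [0, 9, 1, 3, 8, 5, 16, 7, 17, 2, 10, 14, 4, 13, 15, 18, 11, 6, 12]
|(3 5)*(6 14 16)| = |(3 5)(6 14 16)| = 6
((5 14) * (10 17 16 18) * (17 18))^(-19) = (5 14)(10 18)(16 17)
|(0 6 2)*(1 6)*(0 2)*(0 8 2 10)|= |(0 1 6 8 2 10)|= 6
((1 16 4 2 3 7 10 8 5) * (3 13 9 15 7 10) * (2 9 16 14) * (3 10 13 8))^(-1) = (1 5 8 2 14)(3 10 7 15 9 4 16 13)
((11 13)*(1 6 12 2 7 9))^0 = ((1 6 12 2 7 9)(11 13))^0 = (13)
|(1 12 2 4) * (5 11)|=4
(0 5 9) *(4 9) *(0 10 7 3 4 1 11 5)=[0, 11, 2, 4, 9, 1, 6, 3, 8, 10, 7, 5]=(1 11 5)(3 4 9 10 7)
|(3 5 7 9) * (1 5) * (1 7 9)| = |(1 5 9 3 7)| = 5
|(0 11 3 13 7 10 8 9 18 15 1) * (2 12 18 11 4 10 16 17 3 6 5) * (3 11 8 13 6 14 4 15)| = 24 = |(0 15 1)(2 12 18 3 6 5)(4 10 13 7 16 17 11 14)(8 9)|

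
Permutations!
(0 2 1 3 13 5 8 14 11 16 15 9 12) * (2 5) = (0 5 8 14 11 16 15 9 12)(1 3 13 2) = [5, 3, 1, 13, 4, 8, 6, 7, 14, 12, 10, 16, 0, 2, 11, 9, 15]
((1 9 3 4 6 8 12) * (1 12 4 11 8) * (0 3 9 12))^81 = (0 3 11 8 4 6 1 12)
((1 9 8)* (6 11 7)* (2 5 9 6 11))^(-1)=((1 6 2 5 9 8)(7 11))^(-1)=(1 8 9 5 2 6)(7 11)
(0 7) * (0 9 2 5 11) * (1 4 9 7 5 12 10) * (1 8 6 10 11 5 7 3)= (0 7 3 1 4 9 2 12 11)(6 10 8)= [7, 4, 12, 1, 9, 5, 10, 3, 6, 2, 8, 0, 11]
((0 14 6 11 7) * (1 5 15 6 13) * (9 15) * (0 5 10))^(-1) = (0 10 1 13 14)(5 7 11 6 15 9)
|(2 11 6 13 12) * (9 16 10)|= |(2 11 6 13 12)(9 16 10)|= 15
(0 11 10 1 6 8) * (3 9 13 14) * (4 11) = (0 4 11 10 1 6 8)(3 9 13 14) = [4, 6, 2, 9, 11, 5, 8, 7, 0, 13, 1, 10, 12, 14, 3]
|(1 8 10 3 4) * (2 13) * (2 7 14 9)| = 5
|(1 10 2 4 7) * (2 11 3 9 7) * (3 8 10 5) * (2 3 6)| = |(1 5 6 2 4 3 9 7)(8 10 11)| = 24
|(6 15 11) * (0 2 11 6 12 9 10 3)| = 14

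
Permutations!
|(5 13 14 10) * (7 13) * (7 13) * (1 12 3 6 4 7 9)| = |(1 12 3 6 4 7 9)(5 13 14 10)| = 28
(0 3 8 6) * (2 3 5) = [5, 1, 3, 8, 4, 2, 0, 7, 6] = (0 5 2 3 8 6)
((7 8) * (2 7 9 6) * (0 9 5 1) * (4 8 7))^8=(9)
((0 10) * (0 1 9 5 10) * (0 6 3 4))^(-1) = (0 4 3 6)(1 10 5 9)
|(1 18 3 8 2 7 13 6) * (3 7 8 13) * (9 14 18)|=8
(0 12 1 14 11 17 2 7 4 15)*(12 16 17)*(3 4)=(0 16 17 2 7 3 4 15)(1 14 11 12)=[16, 14, 7, 4, 15, 5, 6, 3, 8, 9, 10, 12, 1, 13, 11, 0, 17, 2]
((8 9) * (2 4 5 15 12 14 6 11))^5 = ((2 4 5 15 12 14 6 11)(8 9))^5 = (2 14 5 11 12 4 6 15)(8 9)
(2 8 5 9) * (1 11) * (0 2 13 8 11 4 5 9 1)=(0 2 11)(1 4 5)(8 9 13)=[2, 4, 11, 3, 5, 1, 6, 7, 9, 13, 10, 0, 12, 8]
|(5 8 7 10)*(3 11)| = |(3 11)(5 8 7 10)| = 4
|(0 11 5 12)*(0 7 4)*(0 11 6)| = 10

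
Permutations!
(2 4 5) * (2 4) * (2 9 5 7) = (2 9 5 4 7) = [0, 1, 9, 3, 7, 4, 6, 2, 8, 5]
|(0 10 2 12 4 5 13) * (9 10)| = 8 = |(0 9 10 2 12 4 5 13)|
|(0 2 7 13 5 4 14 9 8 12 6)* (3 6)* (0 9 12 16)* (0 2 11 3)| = 14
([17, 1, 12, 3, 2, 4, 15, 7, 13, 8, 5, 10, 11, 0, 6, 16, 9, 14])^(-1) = (0 13 8 9 16 15 6 14 17)(2 4 5 10 11 12)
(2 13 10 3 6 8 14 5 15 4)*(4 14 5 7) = (2 13 10 3 6 8 5 15 14 7 4) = [0, 1, 13, 6, 2, 15, 8, 4, 5, 9, 3, 11, 12, 10, 7, 14]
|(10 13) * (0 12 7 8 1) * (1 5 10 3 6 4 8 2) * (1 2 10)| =|(0 12 7 10 13 3 6 4 8 5 1)| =11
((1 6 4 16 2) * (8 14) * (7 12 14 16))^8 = ((1 6 4 7 12 14 8 16 2))^8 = (1 2 16 8 14 12 7 4 6)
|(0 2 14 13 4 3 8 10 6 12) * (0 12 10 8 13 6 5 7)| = |(0 2 14 6 10 5 7)(3 13 4)| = 21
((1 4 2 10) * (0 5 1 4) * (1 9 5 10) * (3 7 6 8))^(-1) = (0 1 2 4 10)(3 8 6 7)(5 9)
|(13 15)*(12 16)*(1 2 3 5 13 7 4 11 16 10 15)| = 35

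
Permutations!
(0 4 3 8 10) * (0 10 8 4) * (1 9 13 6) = (1 9 13 6)(3 4) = [0, 9, 2, 4, 3, 5, 1, 7, 8, 13, 10, 11, 12, 6]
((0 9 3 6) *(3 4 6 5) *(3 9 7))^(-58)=((0 7 3 5 9 4 6))^(-58)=(0 4 5 7 6 9 3)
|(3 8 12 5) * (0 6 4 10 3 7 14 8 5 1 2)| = 12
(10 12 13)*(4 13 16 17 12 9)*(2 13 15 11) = [0, 1, 13, 3, 15, 5, 6, 7, 8, 4, 9, 2, 16, 10, 14, 11, 17, 12] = (2 13 10 9 4 15 11)(12 16 17)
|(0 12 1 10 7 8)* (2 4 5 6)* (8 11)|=28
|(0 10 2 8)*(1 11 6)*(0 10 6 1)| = 6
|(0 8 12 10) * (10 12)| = 3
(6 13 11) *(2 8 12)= (2 8 12)(6 13 11)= [0, 1, 8, 3, 4, 5, 13, 7, 12, 9, 10, 6, 2, 11]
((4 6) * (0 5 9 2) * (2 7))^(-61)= ((0 5 9 7 2)(4 6))^(-61)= (0 2 7 9 5)(4 6)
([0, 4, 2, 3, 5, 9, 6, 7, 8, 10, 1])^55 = (10)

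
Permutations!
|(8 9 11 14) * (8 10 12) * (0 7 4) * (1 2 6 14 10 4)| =35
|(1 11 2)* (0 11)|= |(0 11 2 1)|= 4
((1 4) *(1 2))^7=(1 4 2)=((1 4 2))^7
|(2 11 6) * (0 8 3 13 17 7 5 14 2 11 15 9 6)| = 13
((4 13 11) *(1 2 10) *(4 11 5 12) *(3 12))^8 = (1 10 2)(3 13 12 5 4)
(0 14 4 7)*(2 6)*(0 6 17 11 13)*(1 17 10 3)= (0 14 4 7 6 2 10 3 1 17 11 13)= [14, 17, 10, 1, 7, 5, 2, 6, 8, 9, 3, 13, 12, 0, 4, 15, 16, 11]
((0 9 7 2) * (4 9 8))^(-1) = (0 2 7 9 4 8)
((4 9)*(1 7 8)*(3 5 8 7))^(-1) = ((1 3 5 8)(4 9))^(-1) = (1 8 5 3)(4 9)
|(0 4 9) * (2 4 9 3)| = 6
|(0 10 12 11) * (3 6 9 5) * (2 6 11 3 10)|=|(0 2 6 9 5 10 12 3 11)|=9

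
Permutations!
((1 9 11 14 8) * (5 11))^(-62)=(1 14 5)(8 11 9)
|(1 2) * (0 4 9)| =6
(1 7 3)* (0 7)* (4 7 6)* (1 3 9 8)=(0 6 4 7 9 8 1)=[6, 0, 2, 3, 7, 5, 4, 9, 1, 8]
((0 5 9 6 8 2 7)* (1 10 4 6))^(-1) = (0 7 2 8 6 4 10 1 9 5)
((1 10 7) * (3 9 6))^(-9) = (10) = ((1 10 7)(3 9 6))^(-9)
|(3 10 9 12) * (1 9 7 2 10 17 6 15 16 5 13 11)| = 33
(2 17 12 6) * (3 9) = [0, 1, 17, 9, 4, 5, 2, 7, 8, 3, 10, 11, 6, 13, 14, 15, 16, 12] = (2 17 12 6)(3 9)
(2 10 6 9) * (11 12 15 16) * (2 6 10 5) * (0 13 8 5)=(0 13 8 5 2)(6 9)(11 12 15 16)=[13, 1, 0, 3, 4, 2, 9, 7, 5, 6, 10, 12, 15, 8, 14, 16, 11]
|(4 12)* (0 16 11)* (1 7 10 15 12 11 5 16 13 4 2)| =|(0 13 4 11)(1 7 10 15 12 2)(5 16)| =12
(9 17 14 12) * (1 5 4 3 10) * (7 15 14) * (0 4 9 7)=[4, 5, 2, 10, 3, 9, 6, 15, 8, 17, 1, 11, 7, 13, 12, 14, 16, 0]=(0 4 3 10 1 5 9 17)(7 15 14 12)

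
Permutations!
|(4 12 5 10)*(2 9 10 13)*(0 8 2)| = |(0 8 2 9 10 4 12 5 13)| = 9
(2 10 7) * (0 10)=(0 10 7 2)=[10, 1, 0, 3, 4, 5, 6, 2, 8, 9, 7]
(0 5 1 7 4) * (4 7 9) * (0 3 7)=(0 5 1 9 4 3 7)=[5, 9, 2, 7, 3, 1, 6, 0, 8, 4]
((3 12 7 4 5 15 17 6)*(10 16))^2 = ((3 12 7 4 5 15 17 6)(10 16))^2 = (3 7 5 17)(4 15 6 12)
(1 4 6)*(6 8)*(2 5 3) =(1 4 8 6)(2 5 3) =[0, 4, 5, 2, 8, 3, 1, 7, 6]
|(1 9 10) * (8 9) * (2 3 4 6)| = |(1 8 9 10)(2 3 4 6)| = 4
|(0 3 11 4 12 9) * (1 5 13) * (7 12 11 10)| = |(0 3 10 7 12 9)(1 5 13)(4 11)| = 6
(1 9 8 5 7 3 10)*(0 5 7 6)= (0 5 6)(1 9 8 7 3 10)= [5, 9, 2, 10, 4, 6, 0, 3, 7, 8, 1]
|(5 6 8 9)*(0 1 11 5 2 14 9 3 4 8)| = 15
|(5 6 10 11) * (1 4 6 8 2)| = |(1 4 6 10 11 5 8 2)| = 8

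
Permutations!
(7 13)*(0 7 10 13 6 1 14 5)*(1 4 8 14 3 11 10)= [7, 3, 2, 11, 8, 0, 4, 6, 14, 9, 13, 10, 12, 1, 5]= (0 7 6 4 8 14 5)(1 3 11 10 13)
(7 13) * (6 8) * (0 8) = (0 8 6)(7 13) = [8, 1, 2, 3, 4, 5, 0, 13, 6, 9, 10, 11, 12, 7]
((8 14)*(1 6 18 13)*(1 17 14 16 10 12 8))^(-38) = (1 17 18)(6 14 13)(8 10)(12 16)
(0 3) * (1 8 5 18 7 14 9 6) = (0 3)(1 8 5 18 7 14 9 6) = [3, 8, 2, 0, 4, 18, 1, 14, 5, 6, 10, 11, 12, 13, 9, 15, 16, 17, 7]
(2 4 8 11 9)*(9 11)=(11)(2 4 8 9)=[0, 1, 4, 3, 8, 5, 6, 7, 9, 2, 10, 11]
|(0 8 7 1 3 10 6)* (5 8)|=8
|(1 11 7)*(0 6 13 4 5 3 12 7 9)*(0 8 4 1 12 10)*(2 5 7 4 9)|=18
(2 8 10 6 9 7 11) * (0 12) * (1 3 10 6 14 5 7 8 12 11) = (0 11 2 12)(1 3 10 14 5 7)(6 9 8) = [11, 3, 12, 10, 4, 7, 9, 1, 6, 8, 14, 2, 0, 13, 5]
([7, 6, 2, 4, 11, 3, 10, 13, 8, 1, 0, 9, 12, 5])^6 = (0 11 7 9 13 1 5 6 3 10 4)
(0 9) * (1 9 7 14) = (0 7 14 1 9) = [7, 9, 2, 3, 4, 5, 6, 14, 8, 0, 10, 11, 12, 13, 1]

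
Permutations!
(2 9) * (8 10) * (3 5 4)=(2 9)(3 5 4)(8 10)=[0, 1, 9, 5, 3, 4, 6, 7, 10, 2, 8]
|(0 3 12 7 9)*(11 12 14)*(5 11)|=|(0 3 14 5 11 12 7 9)|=8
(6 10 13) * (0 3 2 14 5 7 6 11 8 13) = (0 3 2 14 5 7 6 10)(8 13 11) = [3, 1, 14, 2, 4, 7, 10, 6, 13, 9, 0, 8, 12, 11, 5]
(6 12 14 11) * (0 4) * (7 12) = (0 4)(6 7 12 14 11) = [4, 1, 2, 3, 0, 5, 7, 12, 8, 9, 10, 6, 14, 13, 11]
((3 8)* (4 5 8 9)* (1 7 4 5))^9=((1 7 4)(3 9 5 8))^9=(3 9 5 8)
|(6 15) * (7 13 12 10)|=|(6 15)(7 13 12 10)|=4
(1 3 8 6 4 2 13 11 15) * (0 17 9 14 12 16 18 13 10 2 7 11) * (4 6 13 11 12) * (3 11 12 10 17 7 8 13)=(0 7 10 2 17 9 14 4 8 3 13)(1 11 15)(12 16 18)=[7, 11, 17, 13, 8, 5, 6, 10, 3, 14, 2, 15, 16, 0, 4, 1, 18, 9, 12]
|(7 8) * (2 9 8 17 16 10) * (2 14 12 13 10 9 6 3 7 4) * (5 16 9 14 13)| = 8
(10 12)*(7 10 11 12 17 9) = (7 10 17 9)(11 12) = [0, 1, 2, 3, 4, 5, 6, 10, 8, 7, 17, 12, 11, 13, 14, 15, 16, 9]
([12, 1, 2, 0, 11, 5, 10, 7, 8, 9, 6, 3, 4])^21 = [12, 1, 2, 0, 11, 5, 10, 7, 8, 9, 6, 3, 4]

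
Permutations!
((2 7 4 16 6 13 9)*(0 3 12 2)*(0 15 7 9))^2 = ((0 3 12 2 9 15 7 4 16 6 13))^2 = (0 12 9 7 16 13 3 2 15 4 6)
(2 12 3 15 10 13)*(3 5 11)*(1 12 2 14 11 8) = (1 12 5 8)(3 15 10 13 14 11) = [0, 12, 2, 15, 4, 8, 6, 7, 1, 9, 13, 3, 5, 14, 11, 10]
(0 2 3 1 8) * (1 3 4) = (0 2 4 1 8) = [2, 8, 4, 3, 1, 5, 6, 7, 0]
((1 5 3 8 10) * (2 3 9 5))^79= ((1 2 3 8 10)(5 9))^79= (1 10 8 3 2)(5 9)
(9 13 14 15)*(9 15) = [0, 1, 2, 3, 4, 5, 6, 7, 8, 13, 10, 11, 12, 14, 9, 15] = (15)(9 13 14)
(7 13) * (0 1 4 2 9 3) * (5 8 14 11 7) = (0 1 4 2 9 3)(5 8 14 11 7 13) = [1, 4, 9, 0, 2, 8, 6, 13, 14, 3, 10, 7, 12, 5, 11]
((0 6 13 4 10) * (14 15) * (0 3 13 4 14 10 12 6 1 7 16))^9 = (0 1 7 16)(3 10 15 14 13) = ((0 1 7 16)(3 13 14 15 10)(4 12 6))^9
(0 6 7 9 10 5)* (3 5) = (0 6 7 9 10 3 5) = [6, 1, 2, 5, 4, 0, 7, 9, 8, 10, 3]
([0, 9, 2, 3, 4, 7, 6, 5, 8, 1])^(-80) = [0, 1, 2, 3, 4, 5, 6, 7, 8, 9]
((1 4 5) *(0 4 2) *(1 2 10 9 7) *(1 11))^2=((0 4 5 2)(1 10 9 7 11))^2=(0 5)(1 9 11 10 7)(2 4)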